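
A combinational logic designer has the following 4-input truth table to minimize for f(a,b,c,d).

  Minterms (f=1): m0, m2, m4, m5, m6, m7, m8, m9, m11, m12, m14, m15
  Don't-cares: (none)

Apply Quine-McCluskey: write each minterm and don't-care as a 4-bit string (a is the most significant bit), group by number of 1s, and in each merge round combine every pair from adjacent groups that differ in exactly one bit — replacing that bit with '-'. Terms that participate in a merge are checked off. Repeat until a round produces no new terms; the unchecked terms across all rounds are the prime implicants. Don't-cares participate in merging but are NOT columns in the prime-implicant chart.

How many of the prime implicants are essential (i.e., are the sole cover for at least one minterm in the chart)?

2

size-2^0 implicants → 0000(✓)  0010(✓)  0100(✓)  0101(✓)  0110(✓)  0111(✓)  1000(✓)  1001(✓)  1011(✓)  1100(✓)  1110(✓)  1111(✓)
size-2^1 implicants → -000(✓)  -100(✓)  -110(✓)  -111(✓)  0-00(✓)  0-10(✓)  00-0(✓)  01-0(✓)  01-1(✓)  010-(✓)  011-(✓)  1-00(✓)  1-11  10-1  100-  11-0(✓)  111-(✓)
size-2^2 implicants → --00  -1-0  -11-  0--0  01--
Unchecked terms (primes): --00, -1-0, -11-, 0--0, 01--, 1-11, 10-1, 100-
Minterm coverage:
  m0 ⊆ --00,0--0
  m2 ⊆ 0--0 [E]
  m4 ⊆ --00,-1-0,0--0,01--
  m5 ⊆ 01-- [E]
  m6 ⊆ -1-0,-11-,0--0,01--
  m7 ⊆ -11-,01--
  m8 ⊆ --00,100-
  m9 ⊆ 10-1,100-
  m11 ⊆ 1-11,10-1
  m12 ⊆ --00,-1-0
  m14 ⊆ -1-0,-11-
  m15 ⊆ -11-,1-11
E = {0--0, 01--}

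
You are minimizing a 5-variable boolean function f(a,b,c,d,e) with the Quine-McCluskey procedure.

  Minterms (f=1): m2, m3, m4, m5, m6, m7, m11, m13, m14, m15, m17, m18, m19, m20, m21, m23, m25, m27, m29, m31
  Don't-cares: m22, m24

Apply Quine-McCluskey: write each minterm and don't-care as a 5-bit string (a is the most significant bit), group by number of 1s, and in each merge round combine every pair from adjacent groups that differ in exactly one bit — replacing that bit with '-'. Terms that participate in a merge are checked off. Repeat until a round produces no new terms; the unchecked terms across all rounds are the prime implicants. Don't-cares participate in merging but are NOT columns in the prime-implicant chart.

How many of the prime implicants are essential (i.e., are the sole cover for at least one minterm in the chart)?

Round 0: 00010✓ 00011✓ 00100✓ 00101✓ 00110✓ 00111✓ 01011✓ 01101✓ 01110✓ 01111✓ 10001✓ 10010✓ 10011✓ 10100✓ 10101✓ 10110✓ 10111✓ 11000✓ 11001✓ 11011✓ 11101✓ 11111✓
Round 1: -0010✓ -0011✓ -0100✓ -0101✓ -0110✓ -0111✓ -1011✓ -1101✓ -1111✓ 0-011✓ 0-101✓ 0-110✓ 0-111✓ 00-10✓ 00-11✓ 0001-✓ 001-0✓ 001-1✓ 0010-✓ 0011-✓ 01-11✓ 011-1✓ 0111-✓ 1-001✓ 1-011✓ 1-101✓ 1-111✓ 10-01✓ 10-10✓ 10-11✓ 100-1✓ 1001-✓ 101-0✓ 101-1✓ 1010-✓ 1011-✓ 11-01✓ 11-11✓ 110-1✓ 1100- 111-1✓
Round 2: --011✓ --101✓ --111✓ -0-10✓ -0-11✓ -001-✓ -01-0✓ -01-1✓ -010-✓ -011-✓ -1-11✓ -11-1✓ 0--11✓ 0-1-1✓ 0-11- 00-1-✓ 001--✓ 1--01✓ 1--11✓ 1-0-1✓ 1-1-1✓ 10--1✓ 10-1-✓ 101--✓ 11--1✓
Round 3: ---11 --1-1 -0-1- -01-- 1---1
PIs = {---11, --1-1, -0-1-, -01--, 0-11-, 1---1, 1100-}
Coverage chart:
  m2: -0-1- ←essential
  m3: ---11,-0-1-
  m4: -01-- ←essential
  m5: --1-1,-01--
  m6: -0-1-,-01--,0-11-
  m7: ---11,--1-1,-0-1-,-01--,0-11-
  m11: ---11 ←essential
  m13: --1-1 ←essential
  m14: 0-11- ←essential
  m15: ---11,--1-1,0-11-
  m17: 1---1 ←essential
  m18: -0-1- ←essential
  m19: ---11,-0-1-,1---1
  m20: -01-- ←essential
  m21: --1-1,-01--,1---1
  m23: ---11,--1-1,-0-1-,-01--,1---1
  m25: 1---1,1100-
  m27: ---11,1---1
  m29: --1-1,1---1
  m31: ---11,--1-1,1---1
Essential: ---11, --1-1, -0-1-, -01--, 0-11-, 1---1

6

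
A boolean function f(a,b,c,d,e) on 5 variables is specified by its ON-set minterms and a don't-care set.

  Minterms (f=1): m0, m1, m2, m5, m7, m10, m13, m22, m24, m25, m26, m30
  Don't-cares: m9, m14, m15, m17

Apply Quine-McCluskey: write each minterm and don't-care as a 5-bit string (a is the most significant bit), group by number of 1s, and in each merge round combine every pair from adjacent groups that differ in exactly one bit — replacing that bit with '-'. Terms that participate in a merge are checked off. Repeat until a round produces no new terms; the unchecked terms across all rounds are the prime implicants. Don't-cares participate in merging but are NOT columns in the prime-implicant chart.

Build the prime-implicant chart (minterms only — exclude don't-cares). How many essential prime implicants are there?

size-2^0 implicants → 00000(✓)  00001(✓)  00010(✓)  00101(✓)  00111(✓)  01001(✓)  01010(✓)  01101(✓)  01110(✓)  01111(✓)  10001(✓)  10110(✓)  11000(✓)  11001(✓)  11010(✓)  11110(✓)
size-2^1 implicants → -0001(✓)  -1001(✓)  -1010(✓)  -1110(✓)  0-001(✓)  0-010  0-101(✓)  0-111(✓)  00-01(✓)  000-0  0000-  001-1(✓)  01-01(✓)  01-10(✓)  011-1(✓)  0111-  1-001(✓)  1-110  11-10(✓)  110-0  1100-
size-2^2 implicants → --001  -1-10  0--01  0-1-1
Unchecked terms (primes): --001, -1-10, 0--01, 0-010, 0-1-1, 000-0, 0000-, 0111-, 1-110, 110-0, 1100-
Minterm coverage:
  m0 ⊆ 000-0,0000-
  m1 ⊆ --001,0--01,0000-
  m2 ⊆ 0-010,000-0
  m5 ⊆ 0--01,0-1-1
  m7 ⊆ 0-1-1 [E]
  m10 ⊆ -1-10,0-010
  m13 ⊆ 0--01,0-1-1
  m22 ⊆ 1-110 [E]
  m24 ⊆ 110-0,1100-
  m25 ⊆ --001,1100-
  m26 ⊆ -1-10,110-0
  m30 ⊆ -1-10,1-110
E = {0-1-1, 1-110}

2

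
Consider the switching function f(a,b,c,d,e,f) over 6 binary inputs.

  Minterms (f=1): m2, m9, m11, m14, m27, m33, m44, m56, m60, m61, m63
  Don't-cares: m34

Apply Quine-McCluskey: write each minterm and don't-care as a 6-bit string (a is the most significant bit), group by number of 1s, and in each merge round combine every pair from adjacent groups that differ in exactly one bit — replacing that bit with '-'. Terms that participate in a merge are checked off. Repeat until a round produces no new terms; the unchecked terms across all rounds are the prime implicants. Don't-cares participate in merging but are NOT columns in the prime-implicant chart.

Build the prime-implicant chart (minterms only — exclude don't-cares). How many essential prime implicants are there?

8

Round 0: 000010✓ 001001✓ 001011✓ 001110 011011✓ 100001 100010✓ 101100✓ 111000✓ 111100✓ 111101✓ 111111✓
Round 1: -00010 0-1011 0010-1 1-1100 111-00 1111-1 11110-
PIs = {-00010, 0-1011, 0010-1, 001110, 1-1100, 100001, 111-00, 1111-1, 11110-}
Coverage chart:
  m2: -00010 ←essential
  m9: 0010-1 ←essential
  m11: 0-1011,0010-1
  m14: 001110 ←essential
  m27: 0-1011 ←essential
  m33: 100001 ←essential
  m44: 1-1100 ←essential
  m56: 111-00 ←essential
  m60: 1-1100,111-00,11110-
  m61: 1111-1,11110-
  m63: 1111-1 ←essential
Essential: -00010, 0-1011, 0010-1, 001110, 1-1100, 100001, 111-00, 1111-1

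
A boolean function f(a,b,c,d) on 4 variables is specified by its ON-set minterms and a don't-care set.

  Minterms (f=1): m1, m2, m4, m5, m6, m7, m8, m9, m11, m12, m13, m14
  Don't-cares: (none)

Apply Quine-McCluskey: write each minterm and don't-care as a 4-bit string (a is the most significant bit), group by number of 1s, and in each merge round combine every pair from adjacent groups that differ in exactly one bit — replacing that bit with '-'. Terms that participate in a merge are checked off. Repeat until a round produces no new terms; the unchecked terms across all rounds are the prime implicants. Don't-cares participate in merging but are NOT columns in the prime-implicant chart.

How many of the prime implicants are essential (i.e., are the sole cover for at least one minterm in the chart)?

Round 0: 0001✓ 0010✓ 0100✓ 0101✓ 0110✓ 0111✓ 1000✓ 1001✓ 1011✓ 1100✓ 1101✓ 1110✓
Round 1: -001✓ -100✓ -101✓ -110✓ 0-01✓ 0-10 01-0✓ 01-1✓ 010-✓ 011-✓ 1-00✓ 1-01✓ 10-1 100-✓ 11-0✓ 110-✓
Round 2: --01 -1-0 -10- 01-- 1-0-
PIs = {--01, -1-0, -10-, 0-10, 01--, 1-0-, 10-1}
Coverage chart:
  m1: --01 ←essential
  m2: 0-10 ←essential
  m4: -1-0,-10-,01--
  m5: --01,-10-,01--
  m6: -1-0,0-10,01--
  m7: 01-- ←essential
  m8: 1-0- ←essential
  m9: --01,1-0-,10-1
  m11: 10-1 ←essential
  m12: -1-0,-10-,1-0-
  m13: --01,-10-,1-0-
  m14: -1-0 ←essential
Essential: --01, -1-0, 0-10, 01--, 1-0-, 10-1

6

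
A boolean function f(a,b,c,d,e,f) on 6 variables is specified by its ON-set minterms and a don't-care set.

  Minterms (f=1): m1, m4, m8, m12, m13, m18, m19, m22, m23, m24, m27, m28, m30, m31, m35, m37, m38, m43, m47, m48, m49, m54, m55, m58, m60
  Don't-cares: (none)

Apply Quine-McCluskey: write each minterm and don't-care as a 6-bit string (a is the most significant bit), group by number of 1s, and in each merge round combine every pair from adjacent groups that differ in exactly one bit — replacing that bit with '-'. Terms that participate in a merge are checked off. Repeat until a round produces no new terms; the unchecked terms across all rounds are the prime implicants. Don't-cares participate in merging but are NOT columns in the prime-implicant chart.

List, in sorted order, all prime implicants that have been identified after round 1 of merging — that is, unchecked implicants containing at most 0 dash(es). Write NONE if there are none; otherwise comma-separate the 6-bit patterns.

size-2^0 implicants → 000001  000100(✓)  001000(✓)  001100(✓)  001101(✓)  010010(✓)  010011(✓)  010110(✓)  010111(✓)  011000(✓)  011011(✓)  011100(✓)  011110(✓)  011111(✓)  100011(✓)  100101  100110(✓)  101011(✓)  101111(✓)  110000(✓)  110001(✓)  110110(✓)  110111(✓)  111010  111100(✓)
size-2^1 implicants → -10110(✓)  -10111(✓)  -11100  0-1000(✓)  0-1100(✓)  00-100  001-00(✓)  00110-  01-011(✓)  01-110(✓)  01-111(✓)  010-10(✓)  010-11(✓)  01001-(✓)  01011-(✓)  011-00(✓)  011-11(✓)  0111-0  01111-(✓)  1-0110  10-011  101-11  11000-  11011-(✓)
size-2^2 implicants → -1011-  0-1-00  01--11  01-11-  010-1-
Unchecked terms (primes): -1011-, -11100, 0-1-00, 00-100, 000001, 00110-, 01--11, 01-11-, 010-1-, 0111-0, 1-0110, 10-011, 100101, 101-11, 11000-, 111010

000001, 100101, 111010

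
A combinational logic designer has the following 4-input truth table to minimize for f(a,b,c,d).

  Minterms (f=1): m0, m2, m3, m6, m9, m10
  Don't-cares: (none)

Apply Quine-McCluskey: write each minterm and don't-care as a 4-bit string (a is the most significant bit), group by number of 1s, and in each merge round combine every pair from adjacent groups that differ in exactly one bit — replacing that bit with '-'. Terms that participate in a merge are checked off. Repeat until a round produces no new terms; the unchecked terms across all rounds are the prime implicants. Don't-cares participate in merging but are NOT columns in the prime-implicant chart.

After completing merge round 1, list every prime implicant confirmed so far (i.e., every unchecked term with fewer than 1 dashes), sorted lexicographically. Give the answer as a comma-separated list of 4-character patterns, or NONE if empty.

1001

[col 0] 0000*, 0010*, 0011*, 0110*, 1001, 1010*
[col 1] -010, 0-10, 00-0, 001-
Prime implicants: -010, 0-10, 00-0, 001-, 1001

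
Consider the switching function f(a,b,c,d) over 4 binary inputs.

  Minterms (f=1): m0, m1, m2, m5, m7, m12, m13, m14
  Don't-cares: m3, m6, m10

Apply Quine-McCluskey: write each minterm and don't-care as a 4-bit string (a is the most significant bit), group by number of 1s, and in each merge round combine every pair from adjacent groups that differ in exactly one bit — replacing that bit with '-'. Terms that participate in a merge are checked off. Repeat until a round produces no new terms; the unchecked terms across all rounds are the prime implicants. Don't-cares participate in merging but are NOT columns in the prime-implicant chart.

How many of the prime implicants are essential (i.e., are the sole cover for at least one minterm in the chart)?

1

Round 0: 0000✓ 0001✓ 0010✓ 0011✓ 0101✓ 0110✓ 0111✓ 1010✓ 1100✓ 1101✓ 1110✓
Round 1: -010✓ -101 -110✓ 0-01✓ 0-10✓ 0-11✓ 00-0✓ 00-1✓ 000-✓ 001-✓ 01-1✓ 011-✓ 1-10✓ 11-0 110-
Round 2: --10 0--1 0-1- 00--
PIs = {--10, -101, 0--1, 0-1-, 00--, 11-0, 110-}
Coverage chart:
  m0: 00-- ←essential
  m1: 0--1,00--
  m2: --10,0-1-,00--
  m5: -101,0--1
  m7: 0--1,0-1-
  m12: 11-0,110-
  m13: -101,110-
  m14: --10,11-0
Essential: 00--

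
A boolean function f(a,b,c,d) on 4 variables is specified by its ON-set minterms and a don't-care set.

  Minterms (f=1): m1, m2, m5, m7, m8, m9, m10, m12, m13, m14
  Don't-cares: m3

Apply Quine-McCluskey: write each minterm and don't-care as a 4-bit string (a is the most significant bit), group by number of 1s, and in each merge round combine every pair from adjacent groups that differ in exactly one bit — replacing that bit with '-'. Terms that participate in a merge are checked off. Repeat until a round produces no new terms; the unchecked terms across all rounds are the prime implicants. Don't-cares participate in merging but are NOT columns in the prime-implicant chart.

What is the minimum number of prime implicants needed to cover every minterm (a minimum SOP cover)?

4

Round 0: 0001✓ 0010✓ 0011✓ 0101✓ 0111✓ 1000✓ 1001✓ 1010✓ 1100✓ 1101✓ 1110✓
Round 1: -001✓ -010 -101✓ 0-01✓ 0-11✓ 00-1✓ 001- 01-1✓ 1-00✓ 1-01✓ 1-10✓ 10-0✓ 100-✓ 11-0✓ 110-✓
Round 2: --01 0--1 1--0 1-0-
PIs = {--01, -010, 0--1, 001-, 1--0, 1-0-}
Coverage chart:
  m1: --01,0--1
  m2: -010,001-
  m5: --01,0--1
  m7: 0--1 ←essential
  m8: 1--0,1-0-
  m9: --01,1-0-
  m10: -010,1--0
  m12: 1--0,1-0-
  m13: --01,1-0-
  m14: 1--0 ←essential
Essential: 0--1, 1--0
Petrick residual → --01, -010
Min cover (4 terms): c'd + b'cd' + a'd + ad'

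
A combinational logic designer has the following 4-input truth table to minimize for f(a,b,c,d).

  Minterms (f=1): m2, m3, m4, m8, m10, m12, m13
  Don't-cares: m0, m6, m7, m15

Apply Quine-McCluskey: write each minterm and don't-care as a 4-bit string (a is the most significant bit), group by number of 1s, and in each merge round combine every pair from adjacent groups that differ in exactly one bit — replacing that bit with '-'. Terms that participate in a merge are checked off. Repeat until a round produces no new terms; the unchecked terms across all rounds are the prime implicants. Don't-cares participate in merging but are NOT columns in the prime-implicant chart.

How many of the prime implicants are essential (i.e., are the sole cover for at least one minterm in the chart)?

[col 0] 0000*, 0010*, 0011*, 0100*, 0110*, 0111*, 1000*, 1010*, 1100*, 1101*, 1111*
[col 1] -000*, -010*, -100*, -111, 0-00*, 0-10*, 0-11*, 00-0*, 001-*, 01-0*, 011-*, 1-00*, 10-0*, 11-1, 110-
[col 2] --00, -0-0, 0--0, 0-1-
Prime implicants: --00, -0-0, -111, 0--0, 0-1-, 11-1, 110-
PI chart (minterm → PIs covering it):
  2 | -0-0,0--0,0-1-
  3 | 0-1-  (sole → essential)
  4 | --00,0--0
  8 | --00,-0-0
  10 | -0-0  (sole → essential)
  12 | --00,110-
  13 | 11-1,110-
Essential prime implicants: -0-0, 0-1-

2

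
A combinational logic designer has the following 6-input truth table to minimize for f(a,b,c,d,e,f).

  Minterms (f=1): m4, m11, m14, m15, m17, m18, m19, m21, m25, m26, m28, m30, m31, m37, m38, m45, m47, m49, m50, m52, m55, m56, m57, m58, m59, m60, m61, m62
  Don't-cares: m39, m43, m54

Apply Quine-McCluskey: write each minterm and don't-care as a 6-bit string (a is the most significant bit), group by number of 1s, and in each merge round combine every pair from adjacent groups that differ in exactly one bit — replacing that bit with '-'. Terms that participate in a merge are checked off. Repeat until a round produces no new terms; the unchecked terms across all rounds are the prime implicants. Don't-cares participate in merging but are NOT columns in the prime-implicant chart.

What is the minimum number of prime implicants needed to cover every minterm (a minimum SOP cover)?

13

[col 0] 000100, 001011*, 001110*, 001111*, 010001*, 010010*, 010011*, 010101*, 011001*, 011010*, 011100*, 011110*, 011111*, 100101*, 100110*, 100111*, 101011*, 101101*, 101111*, 110001*, 110010*, 110100*, 110110*, 110111*, 111000*, 111001*, 111010*, 111011*, 111100*, 111101*, 111110*
[col 1] -01011*, -01111*, -10001*, -10010*, -11001*, -11010*, -11100*, -11110*, 0-1110*, 0-1111*, 001-11*, 00111-*, 01-001*, 01-010*, 010-01, 0100-1, 01001-, 011-10*, 0111-0*, 01111-*, 1-0110*, 1-0111*, 1-1011, 1-1101, 10-101*, 10-111*, 1001-1*, 10011-*, 101-11*, 1011-1*, 11-001*, 11-010*, 11-100*, 11-110*, 110-10*, 1101-0*, 11011-*, 111-00*, 111-01*, 111-10*, 1110-0*, 1110-1*, 11100-*, 11101-*, 1111-0*, 11110-*
[col 2] -01-11, -1-001, -1-010, -11-10, -111-0, 0-111-, 1-011-, 10-1-1, 11--10, 11-1-0, 111--0, 111-0-, 1110--
Prime implicants: -01-11, -1-001, -1-010, -11-10, -111-0, 0-111-, 000100, 010-01, 0100-1, 01001-, 1-011-, 1-1011, 1-1101, 10-1-1, 11--10, 11-1-0, 111--0, 111-0-, 1110--
PI chart (minterm → PIs covering it):
  4 | 000100  (sole → essential)
  11 | -01-11  (sole → essential)
  14 | 0-111-  (sole → essential)
  15 | -01-11,0-111-
  17 | -1-001,010-01,0100-1
  18 | -1-010,01001-
  19 | 0100-1,01001-
  21 | 010-01  (sole → essential)
  25 | -1-001  (sole → essential)
  26 | -1-010,-11-10
  28 | -111-0  (sole → essential)
  30 | -11-10,-111-0,0-111-
  31 | 0-111-  (sole → essential)
  37 | 10-1-1  (sole → essential)
  38 | 1-011-  (sole → essential)
  45 | 1-1101,10-1-1
  47 | -01-11,10-1-1
  49 | -1-001  (sole → essential)
  50 | -1-010,11--10
  52 | 11-1-0  (sole → essential)
  55 | 1-011-  (sole → essential)
  56 | 111--0,111-0-,1110--
  57 | -1-001,111-0-,1110--
  58 | -1-010,-11-10,11--10,111--0,1110--
  59 | 1-1011,1110--
  60 | -111-0,11-1-0,111--0,111-0-
  61 | 1-1101,111-0-
  62 | -11-10,-111-0,11--10,11-1-0,111--0
Essential prime implicants: -01-11, -1-001, -111-0, 0-111-, 000100, 010-01, 1-011-, 10-1-1, 11-1-0
Petrick residual → -1-010, 0100-1, 1-1011, 111-0-
Minimum SOP uses 13 PIs: b'cef + bd'e'f + bd'ef' + bcdf' + a'cde + a'b'c'de'f' + a'bc'e'f + a'bc'd'f + ac'de + acd'ef + ab'df + abdf' + abce'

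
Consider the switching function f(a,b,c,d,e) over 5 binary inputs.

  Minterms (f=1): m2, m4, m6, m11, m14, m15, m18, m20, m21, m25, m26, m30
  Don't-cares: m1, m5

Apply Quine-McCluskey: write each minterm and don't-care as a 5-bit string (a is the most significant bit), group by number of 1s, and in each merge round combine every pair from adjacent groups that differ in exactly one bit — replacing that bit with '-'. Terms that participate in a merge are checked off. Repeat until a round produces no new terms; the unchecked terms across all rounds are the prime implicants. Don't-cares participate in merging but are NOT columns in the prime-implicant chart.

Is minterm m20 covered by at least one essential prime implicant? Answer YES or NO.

YES

size-2^0 implicants → 00001(✓)  00010(✓)  00100(✓)  00101(✓)  00110(✓)  01011(✓)  01110(✓)  01111(✓)  10010(✓)  10100(✓)  10101(✓)  11001  11010(✓)  11110(✓)
size-2^1 implicants → -0010  -0100(✓)  -0101(✓)  -1110  0-110  00-01  00-10  001-0  0010-(✓)  01-11  0111-  1-010  1010-(✓)  11-10
size-2^2 implicants → -010-
Unchecked terms (primes): -0010, -010-, -1110, 0-110, 00-01, 00-10, 001-0, 01-11, 0111-, 1-010, 11-10, 11001
Minterm coverage:
  m2 ⊆ -0010,00-10
  m4 ⊆ -010-,001-0
  m6 ⊆ 0-110,00-10,001-0
  m11 ⊆ 01-11 [E]
  m14 ⊆ -1110,0-110,0111-
  m15 ⊆ 01-11,0111-
  m18 ⊆ -0010,1-010
  m20 ⊆ -010- [E]
  m21 ⊆ -010- [E]
  m25 ⊆ 11001 [E]
  m26 ⊆ 1-010,11-10
  m30 ⊆ -1110,11-10
E = {-010-, 01-11, 11001}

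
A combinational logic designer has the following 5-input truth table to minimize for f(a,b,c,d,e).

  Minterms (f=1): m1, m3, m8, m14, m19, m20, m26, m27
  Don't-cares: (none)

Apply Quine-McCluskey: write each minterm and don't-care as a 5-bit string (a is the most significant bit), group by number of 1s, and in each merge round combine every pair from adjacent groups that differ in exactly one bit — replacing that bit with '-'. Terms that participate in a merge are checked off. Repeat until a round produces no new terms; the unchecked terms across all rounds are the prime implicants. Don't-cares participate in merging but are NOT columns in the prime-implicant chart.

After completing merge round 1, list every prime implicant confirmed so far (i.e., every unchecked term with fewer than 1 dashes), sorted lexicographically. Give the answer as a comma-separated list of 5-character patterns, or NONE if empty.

01000, 01110, 10100

Round 0: 00001✓ 00011✓ 01000 01110 10011✓ 10100 11010✓ 11011✓
Round 1: -0011 000-1 1-011 1101-
PIs = {-0011, 000-1, 01000, 01110, 1-011, 10100, 1101-}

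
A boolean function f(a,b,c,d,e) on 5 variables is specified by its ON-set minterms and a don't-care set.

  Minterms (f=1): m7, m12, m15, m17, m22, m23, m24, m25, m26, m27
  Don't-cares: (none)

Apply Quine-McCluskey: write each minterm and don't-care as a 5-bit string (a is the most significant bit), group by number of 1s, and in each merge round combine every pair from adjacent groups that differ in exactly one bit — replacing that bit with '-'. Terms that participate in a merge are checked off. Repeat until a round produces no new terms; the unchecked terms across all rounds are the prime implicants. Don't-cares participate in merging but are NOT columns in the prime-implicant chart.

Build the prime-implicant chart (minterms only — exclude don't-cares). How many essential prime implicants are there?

[col 0] 00111*, 01100, 01111*, 10001*, 10110*, 10111*, 11000*, 11001*, 11010*, 11011*
[col 1] -0111, 0-111, 1-001, 1011-, 110-0*, 110-1*, 1100-*, 1101-*
[col 2] 110--
Prime implicants: -0111, 0-111, 01100, 1-001, 1011-, 110--
PI chart (minterm → PIs covering it):
  7 | -0111,0-111
  12 | 01100  (sole → essential)
  15 | 0-111  (sole → essential)
  17 | 1-001  (sole → essential)
  22 | 1011-  (sole → essential)
  23 | -0111,1011-
  24 | 110--  (sole → essential)
  25 | 1-001,110--
  26 | 110--  (sole → essential)
  27 | 110--  (sole → essential)
Essential prime implicants: 0-111, 01100, 1-001, 1011-, 110--

5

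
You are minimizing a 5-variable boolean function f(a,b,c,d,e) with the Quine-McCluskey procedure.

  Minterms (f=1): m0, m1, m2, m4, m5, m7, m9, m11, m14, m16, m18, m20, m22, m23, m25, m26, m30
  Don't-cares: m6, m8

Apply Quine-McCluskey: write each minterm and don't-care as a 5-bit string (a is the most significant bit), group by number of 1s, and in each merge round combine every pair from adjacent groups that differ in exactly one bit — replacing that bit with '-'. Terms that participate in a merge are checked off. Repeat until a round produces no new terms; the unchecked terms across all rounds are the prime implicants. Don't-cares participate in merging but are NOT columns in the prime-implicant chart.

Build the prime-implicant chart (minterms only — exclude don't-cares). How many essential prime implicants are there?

Round 0: 00000✓ 00001✓ 00010✓ 00100✓ 00101✓ 00110✓ 00111✓ 01000✓ 01001✓ 01011✓ 01110✓ 10000✓ 10010✓ 10100✓ 10110✓ 10111✓ 11001✓ 11010✓ 11110✓
Round 1: -0000✓ -0010✓ -0100✓ -0110✓ -0111✓ -1001 -1110✓ 0-000✓ 0-001✓ 0-110✓ 00-00✓ 00-01✓ 00-10✓ 000-0✓ 0000-✓ 001-0✓ 001-1✓ 0010-✓ 0011-✓ 010-1 0100-✓ 1-010✓ 1-110✓ 10-00✓ 10-10✓ 100-0✓ 101-0✓ 1011-✓ 11-10✓
Round 2: --110 -0-00✓ -0-10✓ -00-0✓ -01-0✓ -011- 0-00- 00--0✓ 00-0- 001-- 1--10 10--0✓
Round 3: -0--0
PIs = {--110, -0--0, -011-, -1001, 0-00-, 00-0-, 001--, 010-1, 1--10}
Coverage chart:
  m0: -0--0,0-00-,00-0-
  m1: 0-00-,00-0-
  m2: -0--0 ←essential
  m4: -0--0,00-0-,001--
  m5: 00-0-,001--
  m7: -011-,001--
  m9: -1001,0-00-,010-1
  m11: 010-1 ←essential
  m14: --110 ←essential
  m16: -0--0 ←essential
  m18: -0--0,1--10
  m20: -0--0 ←essential
  m22: --110,-0--0,-011-,1--10
  m23: -011- ←essential
  m25: -1001 ←essential
  m26: 1--10 ←essential
  m30: --110,1--10
Essential: --110, -0--0, -011-, -1001, 010-1, 1--10

6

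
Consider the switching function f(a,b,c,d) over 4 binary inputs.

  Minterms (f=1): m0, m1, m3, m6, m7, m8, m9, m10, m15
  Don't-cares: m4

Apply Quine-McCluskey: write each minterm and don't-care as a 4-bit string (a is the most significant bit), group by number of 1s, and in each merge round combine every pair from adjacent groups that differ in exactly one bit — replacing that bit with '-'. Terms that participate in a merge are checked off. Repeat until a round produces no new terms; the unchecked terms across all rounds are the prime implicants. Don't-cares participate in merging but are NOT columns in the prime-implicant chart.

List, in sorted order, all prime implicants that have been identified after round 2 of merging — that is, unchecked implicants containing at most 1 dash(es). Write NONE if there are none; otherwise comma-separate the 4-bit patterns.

-111, 0-00, 0-11, 00-1, 01-0, 011-, 10-0

size-2^0 implicants → 0000(✓)  0001(✓)  0011(✓)  0100(✓)  0110(✓)  0111(✓)  1000(✓)  1001(✓)  1010(✓)  1111(✓)
size-2^1 implicants → -000(✓)  -001(✓)  -111  0-00  0-11  00-1  000-(✓)  01-0  011-  10-0  100-(✓)
size-2^2 implicants → -00-
Unchecked terms (primes): -00-, -111, 0-00, 0-11, 00-1, 01-0, 011-, 10-0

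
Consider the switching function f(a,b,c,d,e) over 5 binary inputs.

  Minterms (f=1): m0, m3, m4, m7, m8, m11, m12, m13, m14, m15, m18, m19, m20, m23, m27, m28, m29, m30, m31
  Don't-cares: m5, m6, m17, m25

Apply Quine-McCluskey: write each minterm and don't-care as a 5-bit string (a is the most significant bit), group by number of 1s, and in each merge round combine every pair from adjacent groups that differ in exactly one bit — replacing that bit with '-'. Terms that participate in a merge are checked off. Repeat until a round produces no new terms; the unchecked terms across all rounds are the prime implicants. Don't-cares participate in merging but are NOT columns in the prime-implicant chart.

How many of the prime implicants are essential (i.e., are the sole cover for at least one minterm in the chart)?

Round 0: 00000✓ 00011✓ 00100✓ 00101✓ 00110✓ 00111✓ 01000✓ 01011✓ 01100✓ 01101✓ 01110✓ 01111✓ 10001✓ 10010✓ 10011✓ 10100✓ 10111✓ 11001✓ 11011✓ 11100✓ 11101✓ 11110✓ 11111✓
Round 1: -0011✓ -0100✓ -0111✓ -1011✓ -1100✓ -1101✓ -1110✓ -1111✓ 0-000✓ 0-011✓ 0-100✓ 0-101✓ 0-110✓ 0-111✓ 00-00✓ 00-11✓ 001-0✓ 001-1✓ 0010-✓ 0011-✓ 01-00✓ 01-11✓ 011-0✓ 011-1✓ 0110-✓ 0111-✓ 1-001✓ 1-011✓ 1-100✓ 1-111✓ 10-11✓ 100-1✓ 1001- 11-01✓ 11-11✓ 110-1✓ 111-0✓ 111-1✓ 1110-✓ 1111-✓
Round 2: --011✓ --100 --111✓ -0-11✓ -1-11✓ -11-0✓ -11-1✓ -110-✓ -111-✓ 0--00 0--11✓ 0-1-0✓ 0-1-1✓ 0-10-✓ 0-11-✓ 001--✓ 011--✓ 1--11✓ 1-0-1 11--1 111--✓
Round 3: ---11 -11-- 0-1--
PIs = {---11, --100, -11--, 0--00, 0-1--, 1-0-1, 1001-, 11--1}
Coverage chart:
  m0: 0--00 ←essential
  m3: ---11 ←essential
  m4: --100,0--00,0-1--
  m7: ---11,0-1--
  m8: 0--00 ←essential
  m11: ---11 ←essential
  m12: --100,-11--,0--00,0-1--
  m13: -11--,0-1--
  m14: -11--,0-1--
  m15: ---11,-11--,0-1--
  m18: 1001- ←essential
  m19: ---11,1-0-1,1001-
  m20: --100 ←essential
  m23: ---11 ←essential
  m27: ---11,1-0-1,11--1
  m28: --100,-11--
  m29: -11--,11--1
  m30: -11-- ←essential
  m31: ---11,-11--,11--1
Essential: ---11, --100, -11--, 0--00, 1001-

5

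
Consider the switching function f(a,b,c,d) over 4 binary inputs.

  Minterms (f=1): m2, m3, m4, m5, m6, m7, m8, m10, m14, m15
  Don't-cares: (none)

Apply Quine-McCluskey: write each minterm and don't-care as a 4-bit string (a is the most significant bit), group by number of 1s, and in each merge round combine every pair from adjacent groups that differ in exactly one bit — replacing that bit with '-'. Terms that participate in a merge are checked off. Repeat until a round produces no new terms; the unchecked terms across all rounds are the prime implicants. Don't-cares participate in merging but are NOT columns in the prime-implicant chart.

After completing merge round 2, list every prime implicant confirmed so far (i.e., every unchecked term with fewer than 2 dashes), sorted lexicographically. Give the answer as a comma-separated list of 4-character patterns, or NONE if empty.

Round 0: 0010✓ 0011✓ 0100✓ 0101✓ 0110✓ 0111✓ 1000✓ 1010✓ 1110✓ 1111✓
Round 1: -010✓ -110✓ -111✓ 0-10✓ 0-11✓ 001-✓ 01-0✓ 01-1✓ 010-✓ 011-✓ 1-10✓ 10-0 111-✓
Round 2: --10 -11- 0-1- 01--
PIs = {--10, -11-, 0-1-, 01--, 10-0}

10-0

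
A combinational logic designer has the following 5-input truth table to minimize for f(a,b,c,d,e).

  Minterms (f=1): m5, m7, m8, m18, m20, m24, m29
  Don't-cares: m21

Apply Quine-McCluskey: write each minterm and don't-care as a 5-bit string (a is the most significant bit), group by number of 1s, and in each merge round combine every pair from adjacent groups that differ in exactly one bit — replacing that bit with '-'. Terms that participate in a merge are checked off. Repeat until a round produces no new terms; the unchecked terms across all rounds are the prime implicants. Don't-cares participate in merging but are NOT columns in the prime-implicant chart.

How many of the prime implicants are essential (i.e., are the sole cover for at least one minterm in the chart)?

[col 0] 00101*, 00111*, 01000*, 10010, 10100*, 10101*, 11000*, 11101*
[col 1] -0101, -1000, 001-1, 1-101, 1010-
Prime implicants: -0101, -1000, 001-1, 1-101, 10010, 1010-
PI chart (minterm → PIs covering it):
  5 | -0101,001-1
  7 | 001-1  (sole → essential)
  8 | -1000  (sole → essential)
  18 | 10010  (sole → essential)
  20 | 1010-  (sole → essential)
  24 | -1000  (sole → essential)
  29 | 1-101  (sole → essential)
Essential prime implicants: -1000, 001-1, 1-101, 10010, 1010-

5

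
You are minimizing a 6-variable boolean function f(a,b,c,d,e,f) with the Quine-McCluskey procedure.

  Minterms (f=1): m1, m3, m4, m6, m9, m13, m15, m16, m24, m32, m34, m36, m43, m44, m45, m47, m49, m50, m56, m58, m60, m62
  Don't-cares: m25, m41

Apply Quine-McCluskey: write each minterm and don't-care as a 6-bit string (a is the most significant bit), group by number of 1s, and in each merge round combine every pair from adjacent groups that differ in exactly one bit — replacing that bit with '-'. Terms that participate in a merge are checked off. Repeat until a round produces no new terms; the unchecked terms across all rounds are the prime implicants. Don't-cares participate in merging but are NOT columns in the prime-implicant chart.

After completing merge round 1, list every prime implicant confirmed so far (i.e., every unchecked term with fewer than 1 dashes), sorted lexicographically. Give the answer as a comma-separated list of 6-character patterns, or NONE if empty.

110001

[col 0] 000001*, 000011*, 000100*, 000110*, 001001*, 001101*, 001111*, 010000*, 011000*, 011001*, 100000*, 100010*, 100100*, 101001*, 101011*, 101100*, 101101*, 101111*, 110001, 110010*, 111000*, 111010*, 111100*, 111110*
[col 1] -00100, -01001*, -01101*, -01111*, -11000, 0-1001, 00-001, 0000-1, 0001-0, 001-01*, 0011-1*, 01-000, 01100-, 1-0010, 1-1100, 10-100, 100-00, 1000-0, 101-01*, 101-11*, 1010-1*, 1011-1*, 10110-, 11-010, 111-00*, 111-10*, 1110-0*, 1111-0*
[col 2] -01-01, -011-1, 101--1, 111--0
Prime implicants: -00100, -01-01, -011-1, -11000, 0-1001, 00-001, 0000-1, 0001-0, 01-000, 01100-, 1-0010, 1-1100, 10-100, 100-00, 1000-0, 101--1, 10110-, 11-010, 110001, 111--0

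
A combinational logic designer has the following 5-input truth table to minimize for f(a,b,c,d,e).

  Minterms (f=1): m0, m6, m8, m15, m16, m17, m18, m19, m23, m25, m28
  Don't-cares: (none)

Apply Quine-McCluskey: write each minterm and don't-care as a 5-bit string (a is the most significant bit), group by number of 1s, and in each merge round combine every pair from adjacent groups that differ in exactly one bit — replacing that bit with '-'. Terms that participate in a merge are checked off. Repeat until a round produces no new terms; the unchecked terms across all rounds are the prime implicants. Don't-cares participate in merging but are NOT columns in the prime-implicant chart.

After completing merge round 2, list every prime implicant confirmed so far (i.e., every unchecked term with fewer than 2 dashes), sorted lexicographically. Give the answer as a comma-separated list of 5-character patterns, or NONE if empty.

-0000, 0-000, 00110, 01111, 1-001, 10-11, 11100

Round 0: 00000✓ 00110 01000✓ 01111 10000✓ 10001✓ 10010✓ 10011✓ 10111✓ 11001✓ 11100
Round 1: -0000 0-000 1-001 10-11 100-0✓ 100-1✓ 1000-✓ 1001-✓
Round 2: 100--
PIs = {-0000, 0-000, 00110, 01111, 1-001, 10-11, 100--, 11100}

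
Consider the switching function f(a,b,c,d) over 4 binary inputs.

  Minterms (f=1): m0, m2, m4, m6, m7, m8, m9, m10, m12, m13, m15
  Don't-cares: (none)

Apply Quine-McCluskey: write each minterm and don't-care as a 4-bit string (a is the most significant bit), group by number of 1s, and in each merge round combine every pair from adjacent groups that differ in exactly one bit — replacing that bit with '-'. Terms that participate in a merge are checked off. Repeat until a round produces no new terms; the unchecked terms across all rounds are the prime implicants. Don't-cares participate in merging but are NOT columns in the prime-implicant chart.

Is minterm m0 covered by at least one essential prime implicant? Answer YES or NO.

YES

Round 0: 0000✓ 0010✓ 0100✓ 0110✓ 0111✓ 1000✓ 1001✓ 1010✓ 1100✓ 1101✓ 1111✓
Round 1: -000✓ -010✓ -100✓ -111 0-00✓ 0-10✓ 00-0✓ 01-0✓ 011- 1-00✓ 1-01✓ 10-0✓ 100-✓ 11-1 110-✓
Round 2: --00 -0-0 0--0 1-0-
PIs = {--00, -0-0, -111, 0--0, 011-, 1-0-, 11-1}
Coverage chart:
  m0: --00,-0-0,0--0
  m2: -0-0,0--0
  m4: --00,0--0
  m6: 0--0,011-
  m7: -111,011-
  m8: --00,-0-0,1-0-
  m9: 1-0- ←essential
  m10: -0-0 ←essential
  m12: --00,1-0-
  m13: 1-0-,11-1
  m15: -111,11-1
Essential: -0-0, 1-0-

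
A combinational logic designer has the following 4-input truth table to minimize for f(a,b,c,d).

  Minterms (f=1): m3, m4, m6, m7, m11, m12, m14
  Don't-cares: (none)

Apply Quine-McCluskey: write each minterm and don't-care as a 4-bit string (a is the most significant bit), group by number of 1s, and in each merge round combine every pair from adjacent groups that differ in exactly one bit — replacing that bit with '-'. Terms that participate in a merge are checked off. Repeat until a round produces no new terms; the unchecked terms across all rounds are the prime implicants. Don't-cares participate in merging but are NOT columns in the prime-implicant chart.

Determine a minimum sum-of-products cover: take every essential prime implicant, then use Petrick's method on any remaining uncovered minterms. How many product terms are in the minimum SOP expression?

Round 0: 0011✓ 0100✓ 0110✓ 0111✓ 1011✓ 1100✓ 1110✓
Round 1: -011 -100✓ -110✓ 0-11 01-0✓ 011- 11-0✓
Round 2: -1-0
PIs = {-011, -1-0, 0-11, 011-}
Coverage chart:
  m3: -011,0-11
  m4: -1-0 ←essential
  m6: -1-0,011-
  m7: 0-11,011-
  m11: -011 ←essential
  m12: -1-0 ←essential
  m14: -1-0 ←essential
Essential: -011, -1-0
Petrick residual → 0-11
Min cover (3 terms): b'cd + bd' + a'cd

3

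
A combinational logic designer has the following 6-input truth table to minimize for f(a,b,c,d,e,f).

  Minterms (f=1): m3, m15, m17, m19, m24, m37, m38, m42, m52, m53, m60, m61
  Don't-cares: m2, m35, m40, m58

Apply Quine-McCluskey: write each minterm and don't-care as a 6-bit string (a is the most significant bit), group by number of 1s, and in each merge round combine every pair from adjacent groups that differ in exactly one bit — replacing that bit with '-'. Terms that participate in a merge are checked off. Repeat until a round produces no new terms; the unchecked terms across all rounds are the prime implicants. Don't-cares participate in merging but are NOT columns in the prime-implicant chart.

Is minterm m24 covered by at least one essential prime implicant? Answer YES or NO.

YES

[col 0] 000010*, 000011*, 001111, 010001*, 010011*, 011000, 100011*, 100101*, 100110, 101000*, 101010*, 110100*, 110101*, 111010*, 111100*, 111101*
[col 1] -00011, 0-0011, 00001-, 0100-1, 1-0101, 1-1010, 1010-0, 11-100*, 11-101*, 11010-*, 11110-*
[col 2] 11-10-
Prime implicants: -00011, 0-0011, 00001-, 001111, 0100-1, 011000, 1-0101, 1-1010, 100110, 1010-0, 11-10-
PI chart (minterm → PIs covering it):
  3 | -00011,0-0011,00001-
  15 | 001111  (sole → essential)
  17 | 0100-1  (sole → essential)
  19 | 0-0011,0100-1
  24 | 011000  (sole → essential)
  37 | 1-0101  (sole → essential)
  38 | 100110  (sole → essential)
  42 | 1-1010,1010-0
  52 | 11-10-  (sole → essential)
  53 | 1-0101,11-10-
  60 | 11-10-  (sole → essential)
  61 | 11-10-  (sole → essential)
Essential prime implicants: 001111, 0100-1, 011000, 1-0101, 100110, 11-10-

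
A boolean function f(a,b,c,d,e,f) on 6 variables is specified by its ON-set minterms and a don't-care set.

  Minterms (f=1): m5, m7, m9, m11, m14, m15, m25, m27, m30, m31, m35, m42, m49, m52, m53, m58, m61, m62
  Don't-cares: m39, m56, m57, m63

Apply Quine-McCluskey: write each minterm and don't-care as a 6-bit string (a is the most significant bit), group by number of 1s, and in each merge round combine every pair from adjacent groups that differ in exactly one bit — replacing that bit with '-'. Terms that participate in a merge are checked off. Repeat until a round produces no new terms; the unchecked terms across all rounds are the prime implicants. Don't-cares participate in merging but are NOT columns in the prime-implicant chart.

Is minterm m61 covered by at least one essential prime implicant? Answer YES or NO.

YES

Round 0: 000101✓ 000111✓ 001001✓ 001011✓ 001110✓ 001111✓ 011001✓ 011011✓ 011110✓ 011111✓ 100011✓ 100111✓ 101010✓ 110001✓ 110100✓ 110101✓ 111000✓ 111001✓ 111010✓ 111101✓ 111110✓ 111111✓
Round 1: -00111 -11001 -11110✓ -11111✓ 0-1001✓ 0-1011✓ 0-1110✓ 0-1111✓ 00-111 0001-1 001-11✓ 0010-1✓ 00111-✓ 011-11✓ 0110-1✓ 01111-✓ 1-1010 100-11 11-001✓ 11-101✓ 110-01✓ 11010- 111-01✓ 111-10 1110-0 11100- 1111-1 11111-✓
Round 2: -1111- 0-1-11 0-10-1 0-111- 11--01
PIs = {-00111, -11001, -1111-, 0-1-11, 0-10-1, 0-111-, 00-111, 0001-1, 1-1010, 100-11, 11--01, 11010-, 111-10, 1110-0, 11100-, 1111-1}
Coverage chart:
  m5: 0001-1 ←essential
  m7: -00111,00-111,0001-1
  m9: 0-10-1 ←essential
  m11: 0-1-11,0-10-1
  m14: 0-111- ←essential
  m15: 0-1-11,0-111-,00-111
  m25: -11001,0-10-1
  m27: 0-1-11,0-10-1
  m30: -1111-,0-111-
  m31: -1111-,0-1-11,0-111-
  m35: 100-11 ←essential
  m42: 1-1010 ←essential
  m49: 11--01 ←essential
  m52: 11010- ←essential
  m53: 11--01,11010-
  m58: 1-1010,111-10,1110-0
  m61: 11--01,1111-1
  m62: -1111-,111-10
Essential: 0-10-1, 0-111-, 0001-1, 1-1010, 100-11, 11--01, 11010-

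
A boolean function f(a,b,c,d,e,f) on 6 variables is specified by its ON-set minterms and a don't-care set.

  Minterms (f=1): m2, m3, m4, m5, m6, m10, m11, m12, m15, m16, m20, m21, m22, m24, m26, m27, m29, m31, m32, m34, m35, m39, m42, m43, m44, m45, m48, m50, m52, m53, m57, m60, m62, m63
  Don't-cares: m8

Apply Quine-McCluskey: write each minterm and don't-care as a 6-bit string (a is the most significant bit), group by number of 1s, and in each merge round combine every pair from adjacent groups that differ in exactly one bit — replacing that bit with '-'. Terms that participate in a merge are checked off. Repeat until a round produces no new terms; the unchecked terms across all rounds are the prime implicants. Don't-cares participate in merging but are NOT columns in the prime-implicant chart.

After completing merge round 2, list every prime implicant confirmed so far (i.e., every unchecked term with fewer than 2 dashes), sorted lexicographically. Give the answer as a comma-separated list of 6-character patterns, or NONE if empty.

-01100, -11111, 00-100, 000-10, 001-00, 01-000, 01-101, 0111-1, 1-1100, 100-11, 10110-, 11-100, 111001, 1111-0, 11111-

Round 0: 000010✓ 000011✓ 000100✓ 000101✓ 000110✓ 001000✓ 001010✓ 001011✓ 001100✓ 001111✓ 010000✓ 010100✓ 010101✓ 010110✓ 011000✓ 011010✓ 011011✓ 011101✓ 011111✓ 100000✓ 100010✓ 100011✓ 100111✓ 101010✓ 101011✓ 101100✓ 101101✓ 110000✓ 110010✓ 110100✓ 110101✓ 111001 111100✓ 111110✓ 111111✓
Round 1: -00010✓ -00011✓ -01010✓ -01011✓ -01100 -10000✓ -10100✓ -10101✓ -11111 0-0100✓ 0-0101✓ 0-0110✓ 0-1000✓ 0-1010✓ 0-1011✓ 0-1111✓ 00-010✓ 00-011✓ 00-100 000-10 00001-✓ 0001-0✓ 00010-✓ 001-00 001-11✓ 0010-0✓ 00101-✓ 01-000 01-101 010-00✓ 0101-0✓ 01010-✓ 011-11✓ 0110-0✓ 01101-✓ 0111-1 1-0000✓ 1-0010✓ 1-1100 10-010✓ 10-011✓ 100-11 1000-0✓ 10001-✓ 10101-✓ 10110- 11-100 110-00✓ 1100-0✓ 11010-✓ 1111-0 11111-
Round 2: -0-010✓ -0-011✓ -0001-✓ -0101-✓ -10-00 -1010- 0-01-0 0-010- 0-1-11 0-10-0 0-101- 00-01-✓ 1-00-0 10-01-✓
Round 3: -0-01-
PIs = {-0-01-, -01100, -10-00, -1010-, -11111, 0-01-0, 0-010-, 0-1-11, 0-10-0, 0-101-, 00-100, 000-10, 001-00, 01-000, 01-101, 0111-1, 1-00-0, 1-1100, 100-11, 10110-, 11-100, 111001, 1111-0, 11111-}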